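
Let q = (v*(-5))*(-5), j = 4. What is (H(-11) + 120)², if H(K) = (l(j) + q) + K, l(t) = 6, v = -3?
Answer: 1600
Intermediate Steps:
q = -75 (q = -3*(-5)*(-5) = 15*(-5) = -75)
H(K) = -69 + K (H(K) = (6 - 75) + K = -69 + K)
(H(-11) + 120)² = ((-69 - 11) + 120)² = (-80 + 120)² = 40² = 1600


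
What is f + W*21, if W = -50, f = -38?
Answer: -1088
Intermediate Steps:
f + W*21 = -38 - 50*21 = -38 - 1050 = -1088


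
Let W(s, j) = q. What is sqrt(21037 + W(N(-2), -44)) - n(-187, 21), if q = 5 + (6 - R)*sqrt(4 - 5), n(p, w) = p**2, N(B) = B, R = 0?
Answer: -34969 + sqrt(21042 + 6*I) ≈ -34824.0 + 0.020681*I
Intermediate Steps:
q = 5 + 6*I (q = 5 + (6 - 1*0)*sqrt(4 - 5) = 5 + (6 + 0)*sqrt(-1) = 5 + 6*I ≈ 5.0 + 6.0*I)
W(s, j) = 5 + 6*I
sqrt(21037 + W(N(-2), -44)) - n(-187, 21) = sqrt(21037 + (5 + 6*I)) - 1*(-187)**2 = sqrt(21042 + 6*I) - 1*34969 = sqrt(21042 + 6*I) - 34969 = -34969 + sqrt(21042 + 6*I)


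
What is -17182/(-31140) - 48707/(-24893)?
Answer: 972223753/387584010 ≈ 2.5084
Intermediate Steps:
-17182/(-31140) - 48707/(-24893) = -17182*(-1/31140) - 48707*(-1/24893) = 8591/15570 + 48707/24893 = 972223753/387584010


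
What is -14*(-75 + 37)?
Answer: 532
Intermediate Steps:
-14*(-75 + 37) = -14*(-38) = 532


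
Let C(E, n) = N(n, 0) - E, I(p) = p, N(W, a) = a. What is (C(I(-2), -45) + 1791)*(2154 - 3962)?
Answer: -3241744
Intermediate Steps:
C(E, n) = -E (C(E, n) = 0 - E = -E)
(C(I(-2), -45) + 1791)*(2154 - 3962) = (-1*(-2) + 1791)*(2154 - 3962) = (2 + 1791)*(-1808) = 1793*(-1808) = -3241744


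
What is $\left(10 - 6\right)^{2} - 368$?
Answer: $-352$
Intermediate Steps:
$\left(10 - 6\right)^{2} - 368 = 4^{2} - 368 = 16 - 368 = -352$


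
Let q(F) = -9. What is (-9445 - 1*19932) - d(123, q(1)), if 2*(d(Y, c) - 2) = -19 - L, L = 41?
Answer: -29349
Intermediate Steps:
d(Y, c) = -28 (d(Y, c) = 2 + (-19 - 1*41)/2 = 2 + (-19 - 41)/2 = 2 + (½)*(-60) = 2 - 30 = -28)
(-9445 - 1*19932) - d(123, q(1)) = (-9445 - 1*19932) - 1*(-28) = (-9445 - 19932) + 28 = -29377 + 28 = -29349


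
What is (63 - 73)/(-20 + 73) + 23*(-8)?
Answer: -9762/53 ≈ -184.19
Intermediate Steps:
(63 - 73)/(-20 + 73) + 23*(-8) = -10/53 - 184 = -9762/53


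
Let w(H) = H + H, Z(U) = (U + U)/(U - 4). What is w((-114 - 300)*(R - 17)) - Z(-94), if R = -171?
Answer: 7627442/49 ≈ 1.5566e+5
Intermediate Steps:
Z(U) = 2*U/(-4 + U) (Z(U) = (2*U)/(-4 + U) = 2*U/(-4 + U))
w(H) = 2*H
w((-114 - 300)*(R - 17)) - Z(-94) = 2*((-114 - 300)*(-171 - 17)) - 2*(-94)/(-4 - 94) = 2*(-414*(-188)) - 2*(-94)/(-98) = 2*77832 - 2*(-94)*(-1)/98 = 155664 - 1*94/49 = 155664 - 94/49 = 7627442/49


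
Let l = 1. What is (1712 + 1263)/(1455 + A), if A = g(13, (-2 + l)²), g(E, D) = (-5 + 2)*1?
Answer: 2975/1452 ≈ 2.0489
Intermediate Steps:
g(E, D) = -3 (g(E, D) = -3*1 = -3)
A = -3
(1712 + 1263)/(1455 + A) = (1712 + 1263)/(1455 - 3) = 2975/1452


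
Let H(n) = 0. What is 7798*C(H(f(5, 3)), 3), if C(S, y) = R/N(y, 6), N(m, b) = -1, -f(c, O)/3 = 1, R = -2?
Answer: 15596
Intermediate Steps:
f(c, O) = -3 (f(c, O) = -3*1 = -3)
C(S, y) = 2 (C(S, y) = -2/(-1) = -2*(-1) = 2)
7798*C(H(f(5, 3)), 3) = 7798*2 = 15596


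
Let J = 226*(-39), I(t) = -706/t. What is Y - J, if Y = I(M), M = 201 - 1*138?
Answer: 554576/63 ≈ 8802.8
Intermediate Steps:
M = 63 (M = 201 - 138 = 63)
Y = -706/63 ≈ -11.206
J = -8814
Y - J = -706/63 - 1*(-8814) = -706/63 + 8814 = 554576/63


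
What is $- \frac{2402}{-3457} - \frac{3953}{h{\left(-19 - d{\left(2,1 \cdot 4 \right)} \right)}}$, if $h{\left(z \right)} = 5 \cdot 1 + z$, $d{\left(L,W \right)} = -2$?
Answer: $\frac{13694345}{41484} \approx 330.11$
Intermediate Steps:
$h{\left(z \right)} = 5 + z$
$- \frac{2402}{-3457} - \frac{3953}{h{\left(-19 - d{\left(2,1 \cdot 4 \right)} \right)}} = - \frac{2402}{-3457} - \frac{3953}{5 - 17} = \left(-2402\right) \left(- \frac{1}{3457}\right) - \frac{3953}{5 + \left(-19 + 2\right)} = \frac{2402}{3457} - \frac{3953}{5 - 17} = \frac{2402}{3457} - \frac{3953}{-12} = \frac{2402}{3457} - - \frac{3953}{12} = \frac{2402}{3457} + \frac{3953}{12} = \frac{13694345}{41484}$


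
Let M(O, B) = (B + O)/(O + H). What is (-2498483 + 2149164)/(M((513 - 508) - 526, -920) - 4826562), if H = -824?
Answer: 469834055/6491724449 ≈ 0.072374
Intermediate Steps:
M(O, B) = (B + O)/(-824 + O) (M(O, B) = (B + O)/(O - 824) = (B + O)/(-824 + O))
(-2498483 + 2149164)/(M((513 - 508) - 526, -920) - 4826562) = (-2498483 + 2149164)/((-920 + ((513 - 508) - 526))/(-824 + ((513 - 508) - 526)) - 4826562) = -349319/((-920 + (5 - 526))/(-824 + (5 - 526)) - 4826562) = -349319/((-920 - 521)/(-824 - 521) - 4826562) = -349319/(-1441/(-1345) - 4826562) = -349319/(-1/1345*(-1441) - 4826562) = -349319/(1441/1345 - 4826562) = -349319/(-6491724449/1345) = -349319*(-1345/6491724449) = 469834055/6491724449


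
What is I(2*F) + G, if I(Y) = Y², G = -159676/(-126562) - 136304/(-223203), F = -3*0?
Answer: 26445534538/14124509043 ≈ 1.8723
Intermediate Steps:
F = 0
G = 26445534538/14124509043 (G = -159676*(-1/126562) - 136304*(-1/223203) = 79838/63281 + 136304/223203 = 26445534538/14124509043 ≈ 1.8723)
I(2*F) + G = (2*0)² + 26445534538/14124509043 = 0² + 26445534538/14124509043 = 0 + 26445534538/14124509043 = 26445534538/14124509043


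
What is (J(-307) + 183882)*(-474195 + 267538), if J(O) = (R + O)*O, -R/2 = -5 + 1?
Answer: -56970168475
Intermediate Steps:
R = 8 (R = -2*(-5 + 1) = -2*(-4) = 8)
J(O) = O*(8 + O) (J(O) = (8 + O)*O = O*(8 + O))
(J(-307) + 183882)*(-474195 + 267538) = (-307*(8 - 307) + 183882)*(-474195 + 267538) = (-307*(-299) + 183882)*(-206657) = (91793 + 183882)*(-206657) = 275675*(-206657) = -56970168475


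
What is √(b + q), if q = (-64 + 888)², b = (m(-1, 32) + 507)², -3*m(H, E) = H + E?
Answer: 2*√2082721/3 ≈ 962.11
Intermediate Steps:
m(H, E) = -E/3 - H/3 (m(H, E) = -(H + E)/3 = -(E + H)/3 = -E/3 - H/3)
b = 2220100/9 (b = ((-⅓*32 - ⅓*(-1)) + 507)² = ((-32/3 + ⅓) + 507)² = (-31/3 + 507)² = (1490/3)² = 2220100/9 ≈ 2.4668e+5)
q = 678976 (q = 824² = 678976)
√(b + q) = √(2220100/9 + 678976) = √(8330884/9) = 2*√2082721/3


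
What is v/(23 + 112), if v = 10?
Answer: 2/27 ≈ 0.074074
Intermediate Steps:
v/(23 + 112) = 10/(23 + 112) = 10/135 = (1/135)*10 = 2/27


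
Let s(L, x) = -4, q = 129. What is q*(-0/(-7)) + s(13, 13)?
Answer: -4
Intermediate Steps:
q*(-0/(-7)) + s(13, 13) = 129*(-0/(-7)) - 4 = 129*(-0*(-1)/7) - 4 = 129*(-2*0) - 4 = 129*0 - 4 = 0 - 4 = -4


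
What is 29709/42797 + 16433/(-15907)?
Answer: -230702038/680771879 ≈ -0.33888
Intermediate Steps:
29709/42797 + 16433/(-15907) = 29709*(1/42797) + 16433*(-1/15907) = 29709/42797 - 16433/15907 = -230702038/680771879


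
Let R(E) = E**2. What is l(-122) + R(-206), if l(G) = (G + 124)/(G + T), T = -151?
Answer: 11585026/273 ≈ 42436.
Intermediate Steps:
l(G) = (124 + G)/(-151 + G) (l(G) = (G + 124)/(G - 151) = (124 + G)/(-151 + G))
l(-122) + R(-206) = (124 - 122)/(-151 - 122) + (-206)**2 = 2/(-273) + 42436 = -1/273*2 + 42436 = -2/273 + 42436 = 11585026/273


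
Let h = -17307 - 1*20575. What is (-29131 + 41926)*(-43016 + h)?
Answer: -1035089910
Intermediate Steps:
h = -37882 (h = -17307 - 20575 = -37882)
(-29131 + 41926)*(-43016 + h) = (-29131 + 41926)*(-43016 - 37882) = 12795*(-80898) = -1035089910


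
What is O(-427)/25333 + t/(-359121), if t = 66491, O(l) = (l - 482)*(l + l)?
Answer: 5655024247/185665557 ≈ 30.458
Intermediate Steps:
O(l) = 2*l*(-482 + l) (O(l) = (-482 + l)*(2*l) = 2*l*(-482 + l))
O(-427)/25333 + t/(-359121) = (2*(-427)*(-482 - 427))/25333 + 66491/(-359121) = (2*(-427)*(-909))*(1/25333) + 66491*(-1/359121) = 776286*(1/25333) - 66491/359121 = 110898/3619 - 66491/359121 = 5655024247/185665557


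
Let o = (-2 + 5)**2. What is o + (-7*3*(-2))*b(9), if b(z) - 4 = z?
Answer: 555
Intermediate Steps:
b(z) = 4 + z
o = 9 (o = 3**2 = 9)
o + (-7*3*(-2))*b(9) = 9 + (-7*3*(-2))*(4 + 9) = 9 - 21*(-2)*13 = 9 + 42*13 = 9 + 546 = 555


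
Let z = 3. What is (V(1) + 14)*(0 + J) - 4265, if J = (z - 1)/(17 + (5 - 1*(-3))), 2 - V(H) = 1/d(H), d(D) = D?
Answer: -21319/5 ≈ -4263.8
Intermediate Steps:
V(H) = 2 - 1/H
J = 2/25 (J = (3 - 1)/(17 + (5 - 1*(-3))) = 2/(17 + (5 + 3)) = 2/(17 + 8) = 2/25 ≈ 0.080000)
(V(1) + 14)*(0 + J) - 4265 = ((2 - 1/1) + 14)*(0 + 2/25) - 4265 = ((2 - 1*1) + 14)*(2/25) - 4265 = ((2 - 1) + 14)*(2/25) - 4265 = (1 + 14)*(2/25) - 4265 = 15*(2/25) - 4265 = 6/5 - 4265 = -21319/5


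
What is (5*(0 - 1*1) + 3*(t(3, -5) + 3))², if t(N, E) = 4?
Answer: 256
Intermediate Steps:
(5*(0 - 1*1) + 3*(t(3, -5) + 3))² = (5*(0 - 1*1) + 3*(4 + 3))² = (5*(0 - 1) + 3*7)² = (5*(-1) + 21)² = (-5 + 21)² = 16² = 256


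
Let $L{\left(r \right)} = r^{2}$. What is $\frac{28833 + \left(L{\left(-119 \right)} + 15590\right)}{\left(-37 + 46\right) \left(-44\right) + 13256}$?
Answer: $\frac{14646}{3215} \approx 4.5555$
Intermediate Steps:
$\frac{28833 + \left(L{\left(-119 \right)} + 15590\right)}{\left(-37 + 46\right) \left(-44\right) + 13256} = \frac{28833 + \left(\left(-119\right)^{2} + 15590\right)}{\left(-37 + 46\right) \left(-44\right) + 13256} = \frac{28833 + \left(14161 + 15590\right)}{9 \left(-44\right) + 13256} = \frac{28833 + 29751}{-396 + 13256} = \frac{58584}{12860} = 58584 \cdot \frac{1}{12860} = \frac{14646}{3215}$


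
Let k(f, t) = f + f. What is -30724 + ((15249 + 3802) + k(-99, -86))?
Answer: -11871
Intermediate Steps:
k(f, t) = 2*f
-30724 + ((15249 + 3802) + k(-99, -86)) = -30724 + ((15249 + 3802) + 2*(-99)) = -30724 + (19051 - 198) = -30724 + 18853 = -11871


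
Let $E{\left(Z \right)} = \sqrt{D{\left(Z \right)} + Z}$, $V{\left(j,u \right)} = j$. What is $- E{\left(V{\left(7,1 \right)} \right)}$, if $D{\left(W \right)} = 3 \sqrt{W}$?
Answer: $- \sqrt{7 + 3 \sqrt{7}} \approx -3.8649$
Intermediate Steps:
$E{\left(Z \right)} = \sqrt{Z + 3 \sqrt{Z}}$ ($E{\left(Z \right)} = \sqrt{3 \sqrt{Z} + Z} = \sqrt{Z + 3 \sqrt{Z}}$)
$- E{\left(V{\left(7,1 \right)} \right)} = - \sqrt{7 + 3 \sqrt{7}}$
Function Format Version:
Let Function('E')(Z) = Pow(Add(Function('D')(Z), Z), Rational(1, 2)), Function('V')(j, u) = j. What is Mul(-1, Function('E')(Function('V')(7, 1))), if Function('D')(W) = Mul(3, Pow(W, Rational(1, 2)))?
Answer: Mul(-1, Pow(Add(7, Mul(3, Pow(7, Rational(1, 2)))), Rational(1, 2))) ≈ -3.8649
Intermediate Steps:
Function('E')(Z) = Pow(Add(Z, Mul(3, Pow(Z, Rational(1, 2)))), Rational(1, 2)) (Function('E')(Z) = Pow(Add(Mul(3, Pow(Z, Rational(1, 2))), Z), Rational(1, 2)) = Pow(Add(Z, Mul(3, Pow(Z, Rational(1, 2)))), Rational(1, 2)))
Mul(-1, Function('E')(Function('V')(7, 1))) = Mul(-1, Pow(Add(7, Mul(3, Pow(7, Rational(1, 2)))), Rational(1, 2)))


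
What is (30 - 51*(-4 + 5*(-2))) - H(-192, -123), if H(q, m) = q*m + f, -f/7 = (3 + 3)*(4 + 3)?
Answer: -22578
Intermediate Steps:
f = -294 (f = -7*(3 + 3)*(4 + 3) = -42*7 = -7*42 = -294)
H(q, m) = -294 + m*q (H(q, m) = q*m - 294 = m*q - 294 = -294 + m*q)
(30 - 51*(-4 + 5*(-2))) - H(-192, -123) = (30 - 51*(-4 + 5*(-2))) - (-294 - 123*(-192)) = (30 - 51*(-4 - 10)) - (-294 + 23616) = (30 - 51*(-14)) - 1*23322 = (30 + 714) - 23322 = 744 - 23322 = -22578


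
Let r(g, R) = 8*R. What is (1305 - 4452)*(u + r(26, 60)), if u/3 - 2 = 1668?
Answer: -17277030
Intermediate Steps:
u = 5010 (u = 6 + 3*1668 = 6 + 5004 = 5010)
(1305 - 4452)*(u + r(26, 60)) = (1305 - 4452)*(5010 + 8*60) = -3147*(5010 + 480) = -3147*5490 = -17277030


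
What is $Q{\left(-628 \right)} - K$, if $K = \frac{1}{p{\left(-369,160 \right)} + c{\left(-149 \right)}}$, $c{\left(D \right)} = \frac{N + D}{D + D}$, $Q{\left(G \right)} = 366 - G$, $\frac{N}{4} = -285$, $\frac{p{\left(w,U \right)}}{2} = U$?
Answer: $\frac{96068808}{96649} \approx 994.0$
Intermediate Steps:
$p{\left(w,U \right)} = 2 U$
$N = -1140$ ($N = 4 \left(-285\right) = -1140$)
$c{\left(D \right)} = \frac{-1140 + D}{2 D}$ ($c{\left(D \right)} = \frac{-1140 + D}{D + D} = \frac{-1140 + D}{2 D}$)
$K = \frac{298}{96649}$ ($K = \frac{1}{2 \cdot 160 + \frac{-1140 - 149}{2 \left(-149\right)}} = \frac{1}{320 + \frac{1}{2} \left(- \frac{1}{149}\right) \left(-1289\right)} = \frac{1}{320 + \frac{1289}{298}} = \frac{1}{\frac{96649}{298}} = \frac{298}{96649} \approx 0.0030833$)
$Q{\left(-628 \right)} - K = \left(366 - -628\right) - \frac{298}{96649} = \left(366 + 628\right) - \frac{298}{96649} = 994 - \frac{298}{96649} = \frac{96068808}{96649}$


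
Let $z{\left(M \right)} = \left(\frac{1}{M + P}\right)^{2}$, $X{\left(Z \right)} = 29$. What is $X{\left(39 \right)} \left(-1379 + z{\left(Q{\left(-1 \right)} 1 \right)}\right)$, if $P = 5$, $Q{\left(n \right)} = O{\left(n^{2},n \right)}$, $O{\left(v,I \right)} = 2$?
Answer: $- \frac{1959530}{49} \approx -39990.0$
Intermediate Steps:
$Q{\left(n \right)} = 2$
$z{\left(M \right)} = \frac{1}{\left(5 + M\right)^{2}}$ ($z{\left(M \right)} = \left(\frac{1}{M + 5}\right)^{2} = \left(\frac{1}{5 + M}\right)^{2} = \frac{1}{\left(5 + M\right)^{2}}$)
$X{\left(39 \right)} \left(-1379 + z{\left(Q{\left(-1 \right)} 1 \right)}\right) = 29 \left(-1379 + \frac{1}{\left(5 + 2 \cdot 1\right)^{2}}\right) = 29 \left(-1379 + \frac{1}{\left(5 + 2\right)^{2}}\right) = 29 \left(-1379 + \frac{1}{49}\right) = 29 \left(- \frac{67570}{49}\right) = - \frac{1959530}{49}$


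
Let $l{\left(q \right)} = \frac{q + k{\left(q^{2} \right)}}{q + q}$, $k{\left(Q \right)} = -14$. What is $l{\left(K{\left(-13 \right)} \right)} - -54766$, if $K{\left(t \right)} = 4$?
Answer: $\frac{219059}{4} \approx 54765.0$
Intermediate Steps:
$l{\left(q \right)} = \frac{-14 + q}{2 q}$ ($l{\left(q \right)} = \frac{q - 14}{q + q} = \frac{-14 + q}{2 q}$)
$l{\left(K{\left(-13 \right)} \right)} - -54766 = \frac{-14 + 4}{2 \cdot 4} - -54766 = \frac{1}{2} \cdot \frac{1}{4} \left(-10\right) + 54766 = - \frac{5}{4} + 54766 = \frac{219059}{4}$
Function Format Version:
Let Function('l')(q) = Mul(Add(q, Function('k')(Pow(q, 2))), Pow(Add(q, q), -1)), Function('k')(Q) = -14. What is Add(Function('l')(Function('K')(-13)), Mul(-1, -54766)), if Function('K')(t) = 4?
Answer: Rational(219059, 4) ≈ 54765.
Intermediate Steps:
Function('l')(q) = Mul(Rational(1, 2), Pow(q, -1), Add(-14, q)) (Function('l')(q) = Mul(Add(q, -14), Pow(Add(q, q), -1)) = Mul(Add(-14, q), Pow(Mul(2, q), -1)) = Mul(Add(-14, q), Mul(Rational(1, 2), Pow(q, -1))) = Mul(Rational(1, 2), Pow(q, -1), Add(-14, q)))
Add(Function('l')(Function('K')(-13)), Mul(-1, -54766)) = Add(Mul(Rational(1, 2), Pow(4, -1), Add(-14, 4)), Mul(-1, -54766)) = Add(Mul(Rational(1, 2), Rational(1, 4), -10), 54766) = Add(Rational(-5, 4), 54766) = Rational(219059, 4)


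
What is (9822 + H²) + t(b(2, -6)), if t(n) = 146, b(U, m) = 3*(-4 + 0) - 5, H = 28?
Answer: 10752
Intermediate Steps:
b(U, m) = -17 (b(U, m) = 3*(-4) - 5 = -12 - 5 = -17)
(9822 + H²) + t(b(2, -6)) = (9822 + 28²) + 146 = (9822 + 784) + 146 = 10606 + 146 = 10752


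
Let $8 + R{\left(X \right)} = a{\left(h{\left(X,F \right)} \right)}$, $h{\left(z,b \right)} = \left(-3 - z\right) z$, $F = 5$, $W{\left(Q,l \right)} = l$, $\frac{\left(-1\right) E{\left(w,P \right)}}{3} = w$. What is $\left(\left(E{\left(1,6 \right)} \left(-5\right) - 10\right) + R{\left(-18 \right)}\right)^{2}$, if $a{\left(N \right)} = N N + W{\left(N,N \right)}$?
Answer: $5274681129$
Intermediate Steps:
$E{\left(w,P \right)} = - 3 w$
$h{\left(z,b \right)} = z \left(-3 - z\right)$
$a{\left(N \right)} = N + N^{2}$ ($a{\left(N \right)} = N N + N = N^{2} + N = N + N^{2}$)
$R{\left(X \right)} = -8 - X \left(1 - X \left(3 + X\right)\right) \left(3 + X\right)$ ($R{\left(X \right)} = -8 + - X \left(3 + X\right) \left(1 - X \left(3 + X\right)\right) = -8 - X \left(1 - X \left(3 + X\right)\right) \left(3 + X\right)$)
$\left(\left(E{\left(1,6 \right)} \left(-5\right) - 10\right) + R{\left(-18 \right)}\right)^{2} = \left(\left(\left(-3\right) 1 \left(-5\right) - 10\right) - \left(8 - 18 \left(3 - 18\right) - \left(-18\right)^{2} \left(3 - 18\right)^{2}\right)\right)^{2} = \left(\left(\left(-3\right) \left(-5\right) - 10\right) - \left(8 - 72900 + 270\right)\right)^{2} = \left(\left(15 - 10\right) - -72622\right)^{2} = \left(5 - -72622\right)^{2} = \left(5 + 72622\right)^{2} = 72627^{2} = 5274681129$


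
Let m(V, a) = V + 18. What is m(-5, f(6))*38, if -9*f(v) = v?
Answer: 494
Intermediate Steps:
f(v) = -v/9
m(V, a) = 18 + V
m(-5, f(6))*38 = (18 - 5)*38 = 13*38 = 494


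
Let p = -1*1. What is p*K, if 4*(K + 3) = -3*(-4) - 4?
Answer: 1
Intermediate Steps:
K = -1 (K = -3 + (-3*(-4) - 4)/4 = -3 + (12 - 4)/4 = -3 + (1/4)*8 = -3 + 2 = -1)
p = -1
p*K = -1*(-1) = 1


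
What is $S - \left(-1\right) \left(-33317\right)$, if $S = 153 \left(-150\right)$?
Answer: $-56267$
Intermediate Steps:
$S = -22950$
$S - \left(-1\right) \left(-33317\right) = -22950 - \left(-1\right) \left(-33317\right) = -22950 - 33317 = -56267$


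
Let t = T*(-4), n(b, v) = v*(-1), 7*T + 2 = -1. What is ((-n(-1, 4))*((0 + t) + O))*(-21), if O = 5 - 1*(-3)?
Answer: -816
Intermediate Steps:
T = -3/7 (T = -2/7 + (1/7)*(-1) = -2/7 - 1/7 = -3/7 ≈ -0.42857)
n(b, v) = -v
O = 8 (O = 5 + 3 = 8)
t = 12/7 (t = -3/7*(-4) = 12/7 ≈ 1.7143)
((-n(-1, 4))*((0 + t) + O))*(-21) = ((-(-1)*4)*((0 + 12/7) + 8))*(-21) = ((-1*(-4))*(12/7 + 8))*(-21) = (4*(68/7))*(-21) = (272/7)*(-21) = -816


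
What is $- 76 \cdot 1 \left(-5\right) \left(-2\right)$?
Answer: $-760$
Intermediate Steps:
$- 76 \cdot 1 \left(-5\right) \left(-2\right) = - 76 \left(\left(-5\right) \left(-2\right)\right) = \left(-76\right) 10 = -760$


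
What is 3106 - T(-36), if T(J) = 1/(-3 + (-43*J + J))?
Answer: 4686953/1509 ≈ 3106.0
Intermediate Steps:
T(J) = 1/(-3 - 42*J)
3106 - T(-36) = 3106 - (-1)/(3 + 42*(-36)) = 3106 - (-1)/(3 - 1512) = 3106 - (-1)/(-1509) = 3106 - (-1)*(-1)/1509 = 3106 - 1*1/1509 = 3106 - 1/1509 = 4686953/1509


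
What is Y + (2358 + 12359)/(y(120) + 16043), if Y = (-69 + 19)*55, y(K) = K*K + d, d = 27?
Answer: -83777783/30470 ≈ -2749.5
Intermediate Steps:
y(K) = 27 + K² (y(K) = K*K + 27 = K² + 27 = 27 + K²)
Y = -2750 (Y = -50*55 = -2750)
Y + (2358 + 12359)/(y(120) + 16043) = -2750 + (2358 + 12359)/((27 + 120²) + 16043) = -2750 + 14717/((27 + 14400) + 16043) = -2750 + 14717/(14427 + 16043) = -2750 + 14717/30470 = -83777783/30470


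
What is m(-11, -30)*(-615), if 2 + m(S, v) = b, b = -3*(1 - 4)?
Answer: -4305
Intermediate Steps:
b = 9 (b = -3*(-3) = 9)
m(S, v) = 7 (m(S, v) = -2 + 9 = 7)
m(-11, -30)*(-615) = 7*(-615) = -4305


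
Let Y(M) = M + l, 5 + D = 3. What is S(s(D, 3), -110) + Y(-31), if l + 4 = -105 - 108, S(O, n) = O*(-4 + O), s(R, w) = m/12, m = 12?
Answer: -251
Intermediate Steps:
D = -2 (D = -5 + 3 = -2)
s(R, w) = 1 (s(R, w) = 12/12 = 12*(1/12) = 1)
l = -217 (l = -4 + (-105 - 108) = -4 - 213 = -217)
Y(M) = -217 + M (Y(M) = M - 217 = -217 + M)
S(s(D, 3), -110) + Y(-31) = 1*(-4 + 1) + (-217 - 31) = 1*(-3) - 248 = -3 - 248 = -251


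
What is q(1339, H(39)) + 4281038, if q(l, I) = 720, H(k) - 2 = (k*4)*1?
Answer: 4281758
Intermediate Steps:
H(k) = 2 + 4*k (H(k) = 2 + (k*4)*1 = 2 + (4*k)*1 = 2 + 4*k)
q(1339, H(39)) + 4281038 = 720 + 4281038 = 4281758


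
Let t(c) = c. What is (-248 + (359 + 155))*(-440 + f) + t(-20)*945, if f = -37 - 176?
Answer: -192598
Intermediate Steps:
f = -213
(-248 + (359 + 155))*(-440 + f) + t(-20)*945 = (-248 + (359 + 155))*(-440 - 213) - 20*945 = (-248 + 514)*(-653) - 18900 = 266*(-653) - 18900 = -173698 - 18900 = -192598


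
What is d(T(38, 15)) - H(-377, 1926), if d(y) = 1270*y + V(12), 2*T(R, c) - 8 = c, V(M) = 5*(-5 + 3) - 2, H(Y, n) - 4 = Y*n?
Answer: 740691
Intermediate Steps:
H(Y, n) = 4 + Y*n
V(M) = -12 (V(M) = 5*(-2) - 2 = -10 - 2 = -12)
T(R, c) = 4 + c/2
d(y) = -12 + 1270*y (d(y) = 1270*y - 12 = -12 + 1270*y)
d(T(38, 15)) - H(-377, 1926) = (-12 + 1270*(4 + (½)*15)) - (4 - 377*1926) = (-12 + 1270*(4 + 15/2)) - (4 - 726102) = (-12 + 1270*(23/2)) - 1*(-726098) = (-12 + 14605) + 726098 = 14593 + 726098 = 740691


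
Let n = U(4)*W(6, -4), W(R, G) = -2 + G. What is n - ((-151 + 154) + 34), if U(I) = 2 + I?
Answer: -73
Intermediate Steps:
n = -36 (n = (2 + 4)*(-2 - 4) = 6*(-6) = -36)
n - ((-151 + 154) + 34) = -36 - ((-151 + 154) + 34) = -36 - (3 + 34) = -36 - 1*37 = -36 - 37 = -73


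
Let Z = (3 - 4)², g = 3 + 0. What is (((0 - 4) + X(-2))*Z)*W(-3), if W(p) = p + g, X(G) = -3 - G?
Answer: 0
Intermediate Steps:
g = 3
Z = 1 (Z = (-1)² = 1)
W(p) = 3 + p (W(p) = p + 3 = 3 + p)
(((0 - 4) + X(-2))*Z)*W(-3) = (((0 - 4) + (-3 - 1*(-2)))*1)*(3 - 3) = ((-4 + (-3 + 2))*1)*0 = ((-4 - 1)*1)*0 = -5*1*0 = -5*0 = 0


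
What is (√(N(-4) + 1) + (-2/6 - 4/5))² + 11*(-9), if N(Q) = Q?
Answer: -22661/225 - 34*I*√3/15 ≈ -100.72 - 3.926*I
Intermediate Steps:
(√(N(-4) + 1) + (-2/6 - 4/5))² + 11*(-9) = (√(-4 + 1) + (-2/6 - 4/5))² + 11*(-9) = (√(-3) + (-2*⅙ - 4*⅕))² - 99 = (I*√3 + (-⅓ - ⅘))² - 99 = (I*√3 - 17/15)² - 99 = (-17/15 + I*√3)² - 99 = -99 + (-17/15 + I*√3)²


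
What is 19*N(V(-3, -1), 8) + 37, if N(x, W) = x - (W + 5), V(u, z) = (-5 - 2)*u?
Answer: 189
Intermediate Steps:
V(u, z) = -7*u
N(x, W) = -5 + x - W (N(x, W) = x - (5 + W) = x + (-5 - W) = -5 + x - W)
19*N(V(-3, -1), 8) + 37 = 19*(-5 - 7*(-3) - 1*8) + 37 = 19*(-5 + 21 - 8) + 37 = 19*8 + 37 = 152 + 37 = 189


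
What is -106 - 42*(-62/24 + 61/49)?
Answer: -697/14 ≈ -49.786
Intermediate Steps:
-106 - 42*(-62/24 + 61/49) = -106 - 42*(-62*1/24 + 61*(1/49)) = -106 - 42*(-31/12 + 61/49) = -106 - 42*(-787/588) = -106 + 787/14 = -697/14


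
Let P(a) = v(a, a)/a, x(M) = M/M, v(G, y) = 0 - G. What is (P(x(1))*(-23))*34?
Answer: 782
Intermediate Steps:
v(G, y) = -G
x(M) = 1
P(a) = -1 (P(a) = (-a)/a = -1)
(P(x(1))*(-23))*34 = -1*(-23)*34 = 23*34 = 782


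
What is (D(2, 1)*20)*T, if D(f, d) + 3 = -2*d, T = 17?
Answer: -1700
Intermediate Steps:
D(f, d) = -3 - 2*d
(D(2, 1)*20)*T = ((-3 - 2*1)*20)*17 = ((-3 - 2)*20)*17 = -5*20*17 = -100*17 = -1700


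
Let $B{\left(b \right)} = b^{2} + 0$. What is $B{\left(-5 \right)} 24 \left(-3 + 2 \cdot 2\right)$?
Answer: $600$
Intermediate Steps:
$B{\left(b \right)} = b^{2}$
$B{\left(-5 \right)} 24 \left(-3 + 2 \cdot 2\right) = \left(-5\right)^{2} \cdot 24 \left(-3 + 2 \cdot 2\right) = 25 \cdot 24 \left(-3 + 4\right) = 600 \cdot 1 = 600$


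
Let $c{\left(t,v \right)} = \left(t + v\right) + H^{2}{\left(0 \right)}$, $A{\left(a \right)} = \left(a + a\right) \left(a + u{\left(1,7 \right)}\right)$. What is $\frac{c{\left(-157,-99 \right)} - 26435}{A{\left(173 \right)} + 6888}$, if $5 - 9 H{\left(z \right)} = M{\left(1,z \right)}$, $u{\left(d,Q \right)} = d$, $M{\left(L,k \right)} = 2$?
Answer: $- \frac{120109}{301914} \approx -0.39783$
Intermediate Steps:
$H{\left(z \right)} = \frac{1}{3}$ ($H{\left(z \right)} = \frac{5}{9} - \frac{2}{9} = \frac{1}{3}$)
$A{\left(a \right)} = 2 a \left(1 + a\right)$ ($A{\left(a \right)} = \left(a + a\right) \left(a + 1\right) = 2 a \left(1 + a\right)$)
$c{\left(t,v \right)} = \frac{1}{9} + t + v$ ($c{\left(t,v \right)} = \left(t + v\right) + \left(\frac{1}{3}\right)^{2} = \left(t + v\right) + \frac{1}{9} = \frac{1}{9} + t + v$)
$\frac{c{\left(-157,-99 \right)} - 26435}{A{\left(173 \right)} + 6888} = \frac{\left(\frac{1}{9} - 157 - 99\right) - 26435}{2 \cdot 173 \left(1 + 173\right) + 6888} = \frac{- \frac{2303}{9} - 26435}{2 \cdot 173 \cdot 174 + 6888} = - \frac{240218}{9 \left(60204 + 6888\right)} = - \frac{240218}{9 \cdot 67092} = \left(- \frac{240218}{9}\right) \frac{1}{67092} = - \frac{120109}{301914}$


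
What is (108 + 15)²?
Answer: 15129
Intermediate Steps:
(108 + 15)² = 123² = 15129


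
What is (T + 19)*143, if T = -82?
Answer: -9009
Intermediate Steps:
(T + 19)*143 = (-82 + 19)*143 = -63*143 = -9009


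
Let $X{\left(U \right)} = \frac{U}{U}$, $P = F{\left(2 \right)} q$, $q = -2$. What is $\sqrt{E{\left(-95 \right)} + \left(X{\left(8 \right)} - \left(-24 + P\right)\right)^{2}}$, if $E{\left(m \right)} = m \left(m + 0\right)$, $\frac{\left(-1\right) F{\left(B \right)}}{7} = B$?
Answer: $\sqrt{9034} \approx 95.047$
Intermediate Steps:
$F{\left(B \right)} = - 7 B$
$E{\left(m \right)} = m^{2}$ ($E{\left(m \right)} = m m = m^{2}$)
$P = 28$ ($P = \left(-7\right) 2 \left(-2\right) = \left(-14\right) \left(-2\right) = 28$)
$X{\left(U \right)} = 1$
$\sqrt{E{\left(-95 \right)} + \left(X{\left(8 \right)} - \left(-24 + P\right)\right)^{2}} = \sqrt{\left(-95\right)^{2} + \left(1 + \left(24 - 28\right)\right)^{2}} = \sqrt{9025 + \left(1 + \left(24 - 28\right)\right)^{2}} = \sqrt{9025 + \left(1 - 4\right)^{2}} = \sqrt{9025 + \left(-3\right)^{2}} = \sqrt{9025 + 9} = \sqrt{9034}$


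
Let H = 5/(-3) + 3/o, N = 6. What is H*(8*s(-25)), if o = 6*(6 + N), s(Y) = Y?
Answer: 325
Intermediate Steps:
o = 72 (o = 6*(6 + 6) = 6*12 = 72)
H = -13/8 (H = 5/(-3) + 3/72 = 5*(-⅓) + 3*(1/72) = -5/3 + 1/24 = -13/8 ≈ -1.6250)
H*(8*s(-25)) = -13*(-25) = -13/8*(-200) = 325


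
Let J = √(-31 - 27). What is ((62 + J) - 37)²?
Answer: (25 + I*√58)² ≈ 567.0 + 380.79*I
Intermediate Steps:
J = I*√58 (J = √(-58) = I*√58 ≈ 7.6158*I)
((62 + J) - 37)² = ((62 + I*√58) - 37)² = (25 + I*√58)²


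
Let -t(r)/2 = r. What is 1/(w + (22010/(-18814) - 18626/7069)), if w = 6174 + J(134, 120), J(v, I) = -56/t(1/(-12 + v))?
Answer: 66498083/637463606843 ≈ 0.00010432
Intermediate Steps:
t(r) = -2*r
J(v, I) = -336 + 28*v (J(v, I) = -(336 - 28*v) = -56*(6 - v/2) = -336 + 28*v)
w = 9590 (w = 6174 + (-336 + 28*134) = 6174 + (-336 + 3752) = 6174 + 3416 = 9590)
1/(w + (22010/(-18814) - 18626/7069)) = 1/(9590 + (22010/(-18814) - 18626/7069)) = 1/(9590 + (22010*(-1/18814) - 18626*1/7069)) = 1/(9590 + (-11005/9407 - 18626/7069)) = 1/(9590 - 253009127/66498083) = 1/(637463606843/66498083) = 66498083/637463606843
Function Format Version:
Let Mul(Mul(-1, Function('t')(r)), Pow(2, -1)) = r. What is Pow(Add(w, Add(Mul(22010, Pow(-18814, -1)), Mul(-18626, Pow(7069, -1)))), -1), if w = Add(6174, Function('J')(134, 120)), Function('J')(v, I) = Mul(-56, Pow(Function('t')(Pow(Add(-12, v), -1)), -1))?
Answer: Rational(66498083, 637463606843) ≈ 0.00010432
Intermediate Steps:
Function('t')(r) = Mul(-2, r)
Function('J')(v, I) = Add(-336, Mul(28, v)) (Function('J')(v, I) = Mul(-56, Pow(Mul(-2, Pow(Add(-12, v), -1)), -1)) = Mul(-56, Add(6, Mul(Rational(-1, 2), v))) = Add(-336, Mul(28, v)))
w = 9590 (w = Add(6174, Add(-336, Mul(28, 134))) = Add(6174, Add(-336, 3752)) = Add(6174, 3416) = 9590)
Pow(Add(w, Add(Mul(22010, Pow(-18814, -1)), Mul(-18626, Pow(7069, -1)))), -1) = Pow(Add(9590, Add(Mul(22010, Pow(-18814, -1)), Mul(-18626, Pow(7069, -1)))), -1) = Pow(Add(9590, Add(Mul(22010, Rational(-1, 18814)), Mul(-18626, Rational(1, 7069)))), -1) = Pow(Add(9590, Add(Rational(-11005, 9407), Rational(-18626, 7069))), -1) = Pow(Add(9590, Rational(-253009127, 66498083)), -1) = Pow(Rational(637463606843, 66498083), -1) = Rational(66498083, 637463606843)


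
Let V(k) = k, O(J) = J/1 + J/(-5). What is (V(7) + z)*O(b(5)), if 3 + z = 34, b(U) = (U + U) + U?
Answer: 456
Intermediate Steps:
b(U) = 3*U (b(U) = 2*U + U = 3*U)
O(J) = 4*J/5 (O(J) = J*1 + J*(-1/5) = J - J/5 = 4*J/5)
z = 31 (z = -3 + 34 = 31)
(V(7) + z)*O(b(5)) = (7 + 31)*(4*(3*5)/5) = 38*((4/5)*15) = 38*12 = 456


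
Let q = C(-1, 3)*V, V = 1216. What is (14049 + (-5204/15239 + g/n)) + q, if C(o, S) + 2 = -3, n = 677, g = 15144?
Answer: 82441859415/10316803 ≈ 7991.0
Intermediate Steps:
C(o, S) = -5 (C(o, S) = -2 - 3 = -5)
q = -6080 (q = -5*1216 = -6080)
(14049 + (-5204/15239 + g/n)) + q = (14049 + (-5204/15239 + 15144/677)) - 6080 = (14049 + 227256308/10316803) - 6080 = 145168021655/10316803 - 6080 = 82441859415/10316803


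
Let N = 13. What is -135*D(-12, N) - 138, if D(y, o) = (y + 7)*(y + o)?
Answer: 537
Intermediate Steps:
D(y, o) = (7 + y)*(o + y)
-135*D(-12, N) - 138 = -135*((-12)**2 + 7*13 + 7*(-12) + 13*(-12)) - 138 = -135*(144 + 91 - 84 - 156) - 138 = -135*(-5) - 138 = 675 - 138 = 537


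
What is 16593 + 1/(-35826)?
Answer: 594460817/35826 ≈ 16593.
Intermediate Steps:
16593 + 1/(-35826) = 16593 - 1/35826 = 594460817/35826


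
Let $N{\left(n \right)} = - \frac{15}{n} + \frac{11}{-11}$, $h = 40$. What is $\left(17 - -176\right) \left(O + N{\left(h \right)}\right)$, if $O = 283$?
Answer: $\frac{434829}{8} \approx 54354.0$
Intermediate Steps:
$N{\left(n \right)} = -1 - \frac{15}{n}$ ($N{\left(n \right)} = - \frac{15}{n} + 11 \left(- \frac{1}{11}\right) = - \frac{15}{n} - 1 = -1 - \frac{15}{n}$)
$\left(17 - -176\right) \left(O + N{\left(h \right)}\right) = \left(17 - -176\right) \left(283 + \frac{-15 - 40}{40}\right) = \left(17 + 176\right) \left(283 + \frac{-15 - 40}{40}\right) = 193 \left(283 + \frac{1}{40} \left(-55\right)\right) = 193 \left(283 - \frac{11}{8}\right) = 193 \cdot \frac{2253}{8} = \frac{434829}{8}$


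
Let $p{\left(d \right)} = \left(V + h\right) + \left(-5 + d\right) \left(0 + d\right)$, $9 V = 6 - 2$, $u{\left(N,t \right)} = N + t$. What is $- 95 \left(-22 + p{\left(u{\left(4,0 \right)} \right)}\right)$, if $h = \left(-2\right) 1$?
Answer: $\frac{23560}{9} \approx 2617.8$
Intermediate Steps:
$V = \frac{4}{9}$ ($V = \frac{6 - 2}{9} = \frac{1}{9} \cdot 4 = \frac{4}{9} \approx 0.44444$)
$h = -2$
$p{\left(d \right)} = - \frac{14}{9} + d \left(-5 + d\right)$ ($p{\left(d \right)} = \left(\frac{4}{9} - 2\right) + \left(-5 + d\right) \left(0 + d\right) = - \frac{14}{9} + \left(-5 + d\right) d = - \frac{14}{9} + d \left(-5 + d\right)$)
$- 95 \left(-22 + p{\left(u{\left(4,0 \right)} \right)}\right) = - 95 \left(-22 - \left(\frac{14}{9} - \left(4 + 0\right)^{2} + 5 \left(4 + 0\right)\right)\right) = - 95 \left(-22 - \left(\frac{194}{9} - 16\right)\right) = - 95 \left(-22 - \frac{50}{9}\right) = \left(-95\right) \left(- \frac{248}{9}\right) = \frac{23560}{9}$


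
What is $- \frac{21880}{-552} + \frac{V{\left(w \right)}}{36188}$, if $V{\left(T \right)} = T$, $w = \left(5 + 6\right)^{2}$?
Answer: $\frac{98982529}{2496972} \approx 39.641$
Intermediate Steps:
$w = 121$ ($w = 11^{2} = 121$)
$- \frac{21880}{-552} + \frac{V{\left(w \right)}}{36188} = - \frac{21880}{-552} + \frac{121}{36188} = \left(-21880\right) \left(- \frac{1}{552}\right) + 121 \cdot \frac{1}{36188} = \frac{2735}{69} + \frac{121}{36188} = \frac{98982529}{2496972}$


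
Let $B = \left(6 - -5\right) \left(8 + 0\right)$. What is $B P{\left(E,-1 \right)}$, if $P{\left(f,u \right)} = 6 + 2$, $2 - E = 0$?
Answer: $704$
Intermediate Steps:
$E = 2$ ($E = 2 - 0 = 2 + 0 = 2$)
$B = 88$ ($B = \left(6 + 5\right) 8 = 11 \cdot 8 = 88$)
$P{\left(f,u \right)} = 8$
$B P{\left(E,-1 \right)} = 88 \cdot 8 = 704$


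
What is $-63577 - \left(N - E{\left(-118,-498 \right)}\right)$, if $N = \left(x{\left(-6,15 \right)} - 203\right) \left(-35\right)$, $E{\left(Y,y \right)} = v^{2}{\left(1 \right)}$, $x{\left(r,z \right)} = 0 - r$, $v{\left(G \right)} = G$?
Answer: $-70471$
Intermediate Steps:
$x{\left(r,z \right)} = - r$
$E{\left(Y,y \right)} = 1$ ($E{\left(Y,y \right)} = 1^{2} = 1$)
$N = 6895$ ($N = \left(\left(-1\right) \left(-6\right) - 203\right) \left(-35\right) = \left(6 - 203\right) \left(-35\right) = \left(-197\right) \left(-35\right) = 6895$)
$-63577 - \left(N - E{\left(-118,-498 \right)}\right) = -63577 - \left(6895 - 1\right) = -63577 - 6894 = -70471$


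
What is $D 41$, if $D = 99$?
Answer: $4059$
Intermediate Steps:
$D 41 = 99 \cdot 41 = 4059$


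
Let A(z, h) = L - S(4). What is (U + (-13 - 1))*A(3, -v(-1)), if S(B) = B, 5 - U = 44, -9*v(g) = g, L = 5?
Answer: -53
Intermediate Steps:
v(g) = -g/9
U = -39 (U = 5 - 1*44 = 5 - 44 = -39)
A(z, h) = 1 (A(z, h) = 5 - 1*4 = 5 - 4 = 1)
(U + (-13 - 1))*A(3, -v(-1)) = (-39 + (-13 - 1))*1 = (-39 - 14)*1 = -53*1 = -53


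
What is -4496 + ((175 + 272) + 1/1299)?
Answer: -5259650/1299 ≈ -4049.0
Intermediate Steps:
-4496 + ((175 + 272) + 1/1299) = -4496 + (447 + 1/1299) = -4496 + 580654/1299 = -5259650/1299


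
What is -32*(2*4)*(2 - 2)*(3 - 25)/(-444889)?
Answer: 0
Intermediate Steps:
-32*(2*4)*(2 - 2)*(3 - 25)/(-444889) = -32*8*0*(-22)*(-1/444889) = -0*(-22)*(-1/444889) = -32*0*(-1/444889) = 0*(-1/444889) = 0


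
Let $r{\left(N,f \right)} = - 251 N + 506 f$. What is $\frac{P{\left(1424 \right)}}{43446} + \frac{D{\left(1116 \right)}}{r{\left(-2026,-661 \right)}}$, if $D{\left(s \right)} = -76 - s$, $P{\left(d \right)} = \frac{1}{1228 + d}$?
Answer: $- \frac{423890821}{61898095480} \approx -0.0068482$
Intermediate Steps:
$\frac{P{\left(1424 \right)}}{43446} + \frac{D{\left(1116 \right)}}{r{\left(-2026,-661 \right)}} = \frac{1}{\left(1228 + 1424\right) 43446} + \frac{-76 - 1116}{\left(-251\right) \left(-2026\right) + 506 \left(-661\right)} = \frac{1}{2652} \cdot \frac{1}{43446} + \frac{-76 - 1116}{508526 - 334466} = \frac{1}{2652} \cdot \frac{1}{43446} - \frac{1192}{174060} = \frac{1}{115218792} - \frac{298}{43515} = - \frac{423890821}{61898095480}$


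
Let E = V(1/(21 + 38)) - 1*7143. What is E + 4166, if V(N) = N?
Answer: -175642/59 ≈ -2977.0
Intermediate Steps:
E = -421436/59 (E = 1/(21 + 38) - 1*7143 = 1/59 - 7143 = -421436/59 ≈ -7143.0)
E + 4166 = -421436/59 + 4166 = -175642/59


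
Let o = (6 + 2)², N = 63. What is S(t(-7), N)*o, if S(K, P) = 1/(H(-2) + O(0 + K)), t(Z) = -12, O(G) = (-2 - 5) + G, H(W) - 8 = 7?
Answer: -16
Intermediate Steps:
H(W) = 15 (H(W) = 8 + 7 = 15)
O(G) = -7 + G
S(K, P) = 1/(8 + K) (S(K, P) = 1/(15 + (-7 + (0 + K))) = 1/(15 + (-7 + K)) = 1/(8 + K))
o = 64 (o = 8² = 64)
S(t(-7), N)*o = 64/(8 - 12) = 64/(-4) = -¼*64 = -16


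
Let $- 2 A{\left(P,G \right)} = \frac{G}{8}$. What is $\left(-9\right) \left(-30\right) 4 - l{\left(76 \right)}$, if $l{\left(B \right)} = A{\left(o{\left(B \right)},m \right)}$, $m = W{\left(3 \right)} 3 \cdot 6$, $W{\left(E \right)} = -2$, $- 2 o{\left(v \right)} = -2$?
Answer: $\frac{4311}{4} \approx 1077.8$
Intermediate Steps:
$o{\left(v \right)} = 1$ ($o{\left(v \right)} = \left(- \frac{1}{2}\right) \left(-2\right) = 1$)
$m = -36$ ($m = \left(-2\right) 3 \cdot 6 = \left(-6\right) 6 = -36$)
$A{\left(P,G \right)} = - \frac{G}{16}$ ($A{\left(P,G \right)} = - \frac{G \frac{1}{8}}{2} = - \frac{\frac{1}{8} G}{2} = - \frac{G}{16}$)
$l{\left(B \right)} = \frac{9}{4}$ ($l{\left(B \right)} = \left(- \frac{1}{16}\right) \left(-36\right) = \frac{9}{4}$)
$\left(-9\right) \left(-30\right) 4 - l{\left(76 \right)} = \left(-9\right) \left(-30\right) 4 - \frac{9}{4} = 270 \cdot 4 - \frac{9}{4} = 1080 - \frac{9}{4} = \frac{4311}{4}$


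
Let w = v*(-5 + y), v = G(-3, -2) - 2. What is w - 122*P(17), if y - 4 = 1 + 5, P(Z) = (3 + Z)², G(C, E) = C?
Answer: -48825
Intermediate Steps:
v = -5 (v = -3 - 2 = -5)
y = 10 (y = 4 + (1 + 5) = 4 + 6 = 10)
w = -25 (w = -5*(-5 + 10) = -5*5 = -25)
w - 122*P(17) = -25 - 122*(3 + 17)² = -25 - 122*20² = -25 - 122*400 = -25 - 48800 = -48825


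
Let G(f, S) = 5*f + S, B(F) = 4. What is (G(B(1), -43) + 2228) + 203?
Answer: 2408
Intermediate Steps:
G(f, S) = S + 5*f
(G(B(1), -43) + 2228) + 203 = ((-43 + 5*4) + 2228) + 203 = ((-43 + 20) + 2228) + 203 = (-23 + 2228) + 203 = 2205 + 203 = 2408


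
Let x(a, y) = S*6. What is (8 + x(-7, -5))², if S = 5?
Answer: 1444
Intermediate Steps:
x(a, y) = 30 (x(a, y) = 5*6 = 30)
(8 + x(-7, -5))² = (8 + 30)² = 38² = 1444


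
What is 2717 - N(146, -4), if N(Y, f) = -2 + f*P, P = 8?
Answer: 2751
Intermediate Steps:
N(Y, f) = -2 + 8*f (N(Y, f) = -2 + f*8 = -2 + 8*f)
2717 - N(146, -4) = 2717 - (-2 + 8*(-4)) = 2717 - (-2 - 32) = 2717 - 1*(-34) = 2717 + 34 = 2751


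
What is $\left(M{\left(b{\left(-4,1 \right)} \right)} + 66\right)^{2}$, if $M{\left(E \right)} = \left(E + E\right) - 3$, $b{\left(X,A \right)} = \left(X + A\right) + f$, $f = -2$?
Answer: $2809$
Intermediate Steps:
$b{\left(X,A \right)} = -2 + A + X$ ($b{\left(X,A \right)} = \left(X + A\right) - 2 = \left(A + X\right) - 2 = -2 + A + X$)
$M{\left(E \right)} = -3 + 2 E$ ($M{\left(E \right)} = 2 E - 3 = -3 + 2 E$)
$\left(M{\left(b{\left(-4,1 \right)} \right)} + 66\right)^{2} = \left(\left(-3 + 2 \left(-2 + 1 - 4\right)\right) + 66\right)^{2} = \left(\left(-3 + 2 \left(-5\right)\right) + 66\right)^{2} = \left(\left(-3 - 10\right) + 66\right)^{2} = \left(-13 + 66\right)^{2} = 53^{2} = 2809$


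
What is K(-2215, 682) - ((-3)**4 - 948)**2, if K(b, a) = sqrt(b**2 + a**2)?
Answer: -751689 + sqrt(5371349) ≈ -7.4937e+5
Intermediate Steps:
K(b, a) = sqrt(a**2 + b**2)
K(-2215, 682) - ((-3)**4 - 948)**2 = sqrt(682**2 + (-2215)**2) - ((-3)**4 - 948)**2 = sqrt(465124 + 4906225) - (81 - 948)**2 = sqrt(5371349) - 1*(-867)**2 = sqrt(5371349) - 1*751689 = sqrt(5371349) - 751689 = -751689 + sqrt(5371349)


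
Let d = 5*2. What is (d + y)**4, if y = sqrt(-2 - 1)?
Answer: (10 + I*sqrt(3))**4 ≈ 8209.0 + 6720.4*I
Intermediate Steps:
y = I*sqrt(3) (y = sqrt(-3) = I*sqrt(3) ≈ 1.732*I)
d = 10
(d + y)**4 = (10 + I*sqrt(3))**4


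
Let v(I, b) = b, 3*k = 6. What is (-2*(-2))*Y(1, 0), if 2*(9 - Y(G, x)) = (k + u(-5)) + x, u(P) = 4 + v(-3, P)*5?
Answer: 74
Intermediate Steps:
k = 2 (k = (⅓)*6 = 2)
u(P) = 4 + 5*P (u(P) = 4 + P*5 = 4 + 5*P)
Y(G, x) = 37/2 - x/2 (Y(G, x) = 9 - ((2 + (4 + 5*(-5))) + x)/2 = 9 - ((2 + (4 - 25)) + x)/2 = 9 - ((2 - 21) + x)/2 = 9 - (-19 + x)/2 = 9 + (19/2 - x/2) = 37/2 - x/2)
(-2*(-2))*Y(1, 0) = (-2*(-2))*(37/2 - ½*0) = 4*(37/2 + 0) = 4*(37/2) = 74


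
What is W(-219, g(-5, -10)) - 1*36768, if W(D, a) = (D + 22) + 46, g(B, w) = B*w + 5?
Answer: -36919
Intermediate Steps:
g(B, w) = 5 + B*w
W(D, a) = 68 + D (W(D, a) = (22 + D) + 46 = 68 + D)
W(-219, g(-5, -10)) - 1*36768 = (68 - 219) - 1*36768 = -151 - 36768 = -36919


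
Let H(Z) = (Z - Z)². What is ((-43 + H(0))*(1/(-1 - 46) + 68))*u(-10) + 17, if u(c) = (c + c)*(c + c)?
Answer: -54953201/47 ≈ -1.1692e+6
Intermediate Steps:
H(Z) = 0 (H(Z) = 0² = 0)
u(c) = 4*c² (u(c) = (2*c)*(2*c) = 4*c²)
((-43 + H(0))*(1/(-1 - 46) + 68))*u(-10) + 17 = ((-43 + 0)*(1/(-1 - 46) + 68))*(4*(-10)²) + 17 = (-43*(1/(-47) + 68))*(4*100) + 17 = -43*(-1/47 + 68)*400 + 17 = -43*3195/47*400 + 17 = -137385/47*400 + 17 = -54954000/47 + 17 = -54953201/47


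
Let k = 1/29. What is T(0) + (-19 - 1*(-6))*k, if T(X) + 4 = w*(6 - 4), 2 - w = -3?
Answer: 161/29 ≈ 5.5517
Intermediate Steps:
w = 5 (w = 2 - 1*(-3) = 2 + 3 = 5)
k = 1/29 ≈ 0.034483
T(X) = 6 (T(X) = -4 + 5*(6 - 4) = -4 + 5*2 = -4 + 10 = 6)
T(0) + (-19 - 1*(-6))*k = 6 + (-19 - 1*(-6))*(1/29) = 6 + (-19 + 6)*(1/29) = 6 - 13*1/29 = 6 - 13/29 = 161/29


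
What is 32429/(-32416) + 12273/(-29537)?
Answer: -1355696941/957471392 ≈ -1.4159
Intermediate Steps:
32429/(-32416) + 12273/(-29537) = 32429*(-1/32416) + 12273*(-1/29537) = -32429/32416 - 12273/29537 = -1355696941/957471392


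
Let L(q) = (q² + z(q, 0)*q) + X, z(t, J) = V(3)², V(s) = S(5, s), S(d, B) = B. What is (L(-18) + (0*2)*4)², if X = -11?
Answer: 22801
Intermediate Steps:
V(s) = s
z(t, J) = 9 (z(t, J) = 3² = 9)
L(q) = -11 + q² + 9*q (L(q) = (q² + 9*q) - 11 = -11 + q² + 9*q)
(L(-18) + (0*2)*4)² = ((-11 + (-18)² + 9*(-18)) + (0*2)*4)² = ((-11 + 324 - 162) + 0*4)² = (151 + 0)² = 151² = 22801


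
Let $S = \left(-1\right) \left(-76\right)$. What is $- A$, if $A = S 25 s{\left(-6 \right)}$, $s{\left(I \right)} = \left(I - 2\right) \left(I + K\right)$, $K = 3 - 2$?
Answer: $-76000$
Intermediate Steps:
$K = 1$ ($K = 3 - 2 = 1$)
$S = 76$
$s{\left(I \right)} = \left(1 + I\right) \left(-2 + I\right)$ ($s{\left(I \right)} = \left(I - 2\right) \left(I + 1\right) = \left(-2 + I\right) \left(1 + I\right) = \left(1 + I\right) \left(-2 + I\right)$)
$A = 76000$ ($A = 76 \cdot 25 \left(-2 + \left(-6\right)^{2} - -6\right) = 1900 \left(-2 + 36 + 6\right) = 1900 \cdot 40 = 76000$)
$- A = \left(-1\right) 76000 = -76000$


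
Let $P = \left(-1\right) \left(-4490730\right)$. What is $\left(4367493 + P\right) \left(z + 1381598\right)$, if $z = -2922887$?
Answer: $-13653081669447$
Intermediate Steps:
$P = 4490730$
$\left(4367493 + P\right) \left(z + 1381598\right) = \left(4367493 + 4490730\right) \left(-2922887 + 1381598\right) = 8858223 \left(-1541289\right) = -13653081669447$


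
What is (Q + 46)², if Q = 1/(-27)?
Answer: 1540081/729 ≈ 2112.6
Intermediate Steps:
Q = -1/27 ≈ -0.037037
(Q + 46)² = (-1/27 + 46)² = (1241/27)² = 1540081/729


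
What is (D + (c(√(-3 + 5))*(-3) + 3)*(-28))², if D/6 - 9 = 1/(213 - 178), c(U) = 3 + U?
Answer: 77753376/1225 + 186624*√2/5 ≈ 1.1626e+5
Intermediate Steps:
D = 1896/35 (D = 54 + 6/(213 - 178) = 54 + 6/35 = 1896/35 ≈ 54.171)
(D + (c(√(-3 + 5))*(-3) + 3)*(-28))² = (1896/35 + ((3 + √(-3 + 5))*(-3) + 3)*(-28))² = (1896/35 + ((3 + √2)*(-3) + 3)*(-28))² = (1896/35 + ((-9 - 3*√2) + 3)*(-28))² = (1896/35 + (-6 - 3*√2)*(-28))² = (1896/35 + (168 + 84*√2))² = (7776/35 + 84*√2)²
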